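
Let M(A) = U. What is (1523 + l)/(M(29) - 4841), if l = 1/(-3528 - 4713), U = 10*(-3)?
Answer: -12551042/40141911 ≈ -0.31267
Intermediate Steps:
U = -30
M(A) = -30
l = -1/8241 (l = 1/(-8241) = -1/8241 ≈ -0.00012134)
(1523 + l)/(M(29) - 4841) = (1523 - 1/8241)/(-30 - 4841) = (12551042/8241)/(-4871) = (12551042/8241)*(-1/4871) = -12551042/40141911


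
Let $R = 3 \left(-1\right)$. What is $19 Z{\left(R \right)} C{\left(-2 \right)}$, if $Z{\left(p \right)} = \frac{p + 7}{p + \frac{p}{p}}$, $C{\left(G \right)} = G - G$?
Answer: $0$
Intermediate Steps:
$R = -3$
$C{\left(G \right)} = 0$
$Z{\left(p \right)} = \frac{7 + p}{1 + p}$ ($Z{\left(p \right)} = \frac{7 + p}{p + 1} = \frac{7 + p}{1 + p}$)
$19 Z{\left(R \right)} C{\left(-2 \right)} = 19 \frac{7 - 3}{1 - 3} \cdot 0 = 19 \frac{1}{-2} \cdot 4 \cdot 0 = 19 \left(\left(- \frac{1}{2}\right) 4\right) 0 = 19 \left(-2\right) 0 = \left(-38\right) 0 = 0$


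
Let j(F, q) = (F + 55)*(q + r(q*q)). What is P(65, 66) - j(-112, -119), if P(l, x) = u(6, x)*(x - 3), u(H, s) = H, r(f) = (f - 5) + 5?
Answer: 800772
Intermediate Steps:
r(f) = f (r(f) = (-5 + f) + 5 = f)
j(F, q) = (55 + F)*(q + q**2) (j(F, q) = (F + 55)*(q + q*q) = (55 + F)*(q + q**2))
P(l, x) = -18 + 6*x (P(l, x) = 6*(x - 3) = 6*(-3 + x) = -18 + 6*x)
P(65, 66) - j(-112, -119) = (-18 + 6*66) - (-119)*(55 - 112 + 55*(-119) - 112*(-119)) = (-18 + 396) - (-119)*(55 - 112 - 6545 + 13328) = 378 - (-119)*6726 = 378 - 1*(-800394) = 378 + 800394 = 800772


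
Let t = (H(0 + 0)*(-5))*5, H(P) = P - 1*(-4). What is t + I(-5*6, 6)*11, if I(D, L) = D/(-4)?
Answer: -35/2 ≈ -17.500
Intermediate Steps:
I(D, L) = -D/4 (I(D, L) = D*(-1/4) = -D/4)
H(P) = 4 + P (H(P) = P + 4 = 4 + P)
t = -100 (t = ((4 + (0 + 0))*(-5))*5 = ((4 + 0)*(-5))*5 = (4*(-5))*5 = -20*5 = -100)
t + I(-5*6, 6)*11 = -100 - (-5)*6/4*11 = -100 - 1/4*(-30)*11 = -100 + (15/2)*11 = -100 + 165/2 = -35/2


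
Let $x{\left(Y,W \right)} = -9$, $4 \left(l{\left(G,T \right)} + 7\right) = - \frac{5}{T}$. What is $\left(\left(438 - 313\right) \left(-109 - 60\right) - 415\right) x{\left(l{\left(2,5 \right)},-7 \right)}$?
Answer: $193860$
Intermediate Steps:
$l{\left(G,T \right)} = -7 - \frac{5}{4 T}$ ($l{\left(G,T \right)} = -7 + \frac{\left(-5\right) \frac{1}{T}}{4} = -7 - \frac{5}{4 T}$)
$\left(\left(438 - 313\right) \left(-109 - 60\right) - 415\right) x{\left(l{\left(2,5 \right)},-7 \right)} = \left(\left(438 - 313\right) \left(-109 - 60\right) - 415\right) \left(-9\right) = \left(125 \left(-169\right) - 415\right) \left(-9\right) = \left(-21125 - 415\right) \left(-9\right) = \left(-21540\right) \left(-9\right) = 193860$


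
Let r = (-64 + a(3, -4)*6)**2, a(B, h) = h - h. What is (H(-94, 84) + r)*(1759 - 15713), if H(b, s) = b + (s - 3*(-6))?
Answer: -57267216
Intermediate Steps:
a(B, h) = 0
r = 4096 (r = (-64 + 0*6)**2 = (-64 + 0)**2 = (-64)**2 = 4096)
H(b, s) = 18 + b + s (H(b, s) = b + (s + 18) = b + (18 + s) = 18 + b + s)
(H(-94, 84) + r)*(1759 - 15713) = ((18 - 94 + 84) + 4096)*(1759 - 15713) = (8 + 4096)*(-13954) = 4104*(-13954) = -57267216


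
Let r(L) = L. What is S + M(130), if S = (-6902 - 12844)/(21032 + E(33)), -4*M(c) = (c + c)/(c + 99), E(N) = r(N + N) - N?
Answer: -5891059/4823885 ≈ -1.2212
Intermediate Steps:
E(N) = N (E(N) = (N + N) - N = 2*N - N = N)
M(c) = -c/(2*(99 + c)) (M(c) = -(c + c)/(4*(c + 99)) = -2*c/(4*(99 + c)) = -c/(2*(99 + c)))
S = -19746/21065 (S = (-6902 - 12844)/(21032 + 33) = -19746/21065 ≈ -0.93738)
S + M(130) = -19746/21065 - 1*130/(198 + 2*130) = -19746/21065 - 1*130/(198 + 260) = -19746/21065 - 1*130/458 = -19746/21065 - 1*130*1/458 = -19746/21065 - 65/229 = -5891059/4823885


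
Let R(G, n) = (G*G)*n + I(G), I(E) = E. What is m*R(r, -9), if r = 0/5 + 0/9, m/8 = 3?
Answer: 0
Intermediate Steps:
m = 24 (m = 8*3 = 24)
r = 0 (r = 0*(⅕) + 0*(⅑) = 0 + 0 = 0)
R(G, n) = G + n*G² (R(G, n) = (G*G)*n + G = G²*n + G = n*G² + G = G + n*G²)
m*R(r, -9) = 24*(0*(1 + 0*(-9))) = 24*(0*(1 + 0)) = 24*(0*1) = 24*0 = 0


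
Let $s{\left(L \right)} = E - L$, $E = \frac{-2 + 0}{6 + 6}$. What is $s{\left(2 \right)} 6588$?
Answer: $-14274$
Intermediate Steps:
$E = - \frac{1}{6}$ ($E = - \frac{2}{12} = \left(-2\right) \frac{1}{12} = - \frac{1}{6} \approx -0.16667$)
$s{\left(L \right)} = - \frac{1}{6} - L$
$s{\left(2 \right)} 6588 = \left(- \frac{1}{6} - 2\right) 6588 = \left(- \frac{13}{6}\right) 6588 = -14274$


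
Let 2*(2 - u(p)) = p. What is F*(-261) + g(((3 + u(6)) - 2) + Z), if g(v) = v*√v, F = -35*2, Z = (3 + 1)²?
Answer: 18334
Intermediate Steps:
Z = 16 (Z = 4² = 16)
u(p) = 2 - p/2
F = -70
g(v) = v^(3/2)
F*(-261) + g(((3 + u(6)) - 2) + Z) = -70*(-261) + (((3 + (2 - ½*6)) - 2) + 16)^(3/2) = 18270 + (((3 + (2 - 3)) - 2) + 16)^(3/2) = 18270 + (((3 - 1) - 2) + 16)^(3/2) = 18270 + ((2 - 2) + 16)^(3/2) = 18270 + (0 + 16)^(3/2) = 18270 + 16^(3/2) = 18270 + 64 = 18334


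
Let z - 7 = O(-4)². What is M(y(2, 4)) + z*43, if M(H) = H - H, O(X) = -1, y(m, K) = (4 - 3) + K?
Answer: 344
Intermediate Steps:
y(m, K) = 1 + K
M(H) = 0
z = 8 (z = 7 + (-1)² = 7 + 1 = 8)
M(y(2, 4)) + z*43 = 0 + 8*43 = 0 + 344 = 344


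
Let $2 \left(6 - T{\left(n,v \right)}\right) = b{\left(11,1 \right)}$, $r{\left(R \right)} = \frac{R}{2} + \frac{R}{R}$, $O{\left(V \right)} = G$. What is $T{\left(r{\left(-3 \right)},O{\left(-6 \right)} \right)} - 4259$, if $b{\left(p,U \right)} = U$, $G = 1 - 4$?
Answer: $- \frac{8507}{2} \approx -4253.5$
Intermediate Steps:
$G = -3$
$O{\left(V \right)} = -3$
$r{\left(R \right)} = 1 + \frac{R}{2}$ ($r{\left(R \right)} = R \frac{1}{2} + 1 = \frac{R}{2} + 1 = 1 + \frac{R}{2}$)
$T{\left(n,v \right)} = \frac{11}{2}$ ($T{\left(n,v \right)} = 6 - \frac{1}{2} = \frac{11}{2}$)
$T{\left(r{\left(-3 \right)},O{\left(-6 \right)} \right)} - 4259 = \frac{11}{2} - 4259 = - \frac{8507}{2}$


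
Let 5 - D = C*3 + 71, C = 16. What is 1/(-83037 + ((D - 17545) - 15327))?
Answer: -1/116023 ≈ -8.6190e-6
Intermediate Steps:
D = -114 (D = 5 - (16*3 + 71) = 5 - (48 + 71) = 5 - 1*119 = 5 - 119 = -114)
1/(-83037 + ((D - 17545) - 15327)) = 1/(-83037 + ((-114 - 17545) - 15327)) = 1/(-83037 + (-17659 - 15327)) = 1/(-83037 - 32986) = 1/(-116023) = -1/116023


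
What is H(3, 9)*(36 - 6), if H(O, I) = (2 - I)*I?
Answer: -1890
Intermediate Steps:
H(O, I) = I*(2 - I)
H(3, 9)*(36 - 6) = (9*(2 - 1*9))*(36 - 6) = (9*(2 - 9))*30 = (9*(-7))*30 = -63*30 = -1890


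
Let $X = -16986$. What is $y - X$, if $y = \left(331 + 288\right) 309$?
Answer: $208257$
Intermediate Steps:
$y = 191271$ ($y = 619 \cdot 309 = 191271$)
$y - X = 191271 - -16986 = 191271 + 16986 = 208257$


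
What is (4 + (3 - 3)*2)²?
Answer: 16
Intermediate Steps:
(4 + (3 - 3)*2)² = (4 + 0*2)² = (4 + 0)² = 4² = 16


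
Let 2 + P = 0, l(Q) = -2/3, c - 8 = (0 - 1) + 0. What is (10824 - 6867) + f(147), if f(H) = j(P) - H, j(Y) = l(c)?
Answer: 11428/3 ≈ 3809.3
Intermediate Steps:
c = 7 (c = 8 + ((0 - 1) + 0) = 8 + (-1 + 0) = 8 - 1 = 7)
l(Q) = -2/3 (l(Q) = -2*1/3 = -2/3)
P = -2 (P = -2 + 0 = -2)
j(Y) = -2/3
f(H) = -2/3 - H
(10824 - 6867) + f(147) = (10824 - 6867) + (-2/3 - 1*147) = 3957 + (-2/3 - 147) = 3957 - 443/3 = 11428/3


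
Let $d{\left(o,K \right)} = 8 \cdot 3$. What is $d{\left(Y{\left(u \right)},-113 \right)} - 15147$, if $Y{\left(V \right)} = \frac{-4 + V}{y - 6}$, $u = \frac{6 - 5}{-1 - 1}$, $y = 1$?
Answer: $-15123$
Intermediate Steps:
$u = - \frac{1}{2}$ ($u = 1 \frac{1}{-2} = 1 \left(- \frac{1}{2}\right) = - \frac{1}{2} \approx -0.5$)
$Y{\left(V \right)} = \frac{4}{5} - \frac{V}{5}$ ($Y{\left(V \right)} = \frac{-4 + V}{1 - 6} = \frac{-4 + V}{-5} = \left(-4 + V\right) \left(- \frac{1}{5}\right) = \frac{4}{5} - \frac{V}{5}$)
$d{\left(o,K \right)} = 24$
$d{\left(Y{\left(u \right)},-113 \right)} - 15147 = 24 - 15147 = -15123$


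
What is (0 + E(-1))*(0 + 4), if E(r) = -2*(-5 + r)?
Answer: 48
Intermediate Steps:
E(r) = 10 - 2*r
(0 + E(-1))*(0 + 4) = (0 + (10 - 2*(-1)))*(0 + 4) = (0 + (10 + 2))*4 = (0 + 12)*4 = 12*4 = 48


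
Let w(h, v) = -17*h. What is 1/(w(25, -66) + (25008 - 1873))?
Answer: 1/22710 ≈ 4.4033e-5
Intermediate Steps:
1/(w(25, -66) + (25008 - 1873)) = 1/(-17*25 + (25008 - 1873)) = 1/(-425 + 23135) = 1/22710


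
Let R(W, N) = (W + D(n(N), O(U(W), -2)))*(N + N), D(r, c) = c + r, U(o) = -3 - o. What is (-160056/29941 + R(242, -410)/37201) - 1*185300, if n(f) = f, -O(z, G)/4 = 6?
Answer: -206394891959516/1113835141 ≈ -1.8530e+5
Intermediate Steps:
O(z, G) = -24 (O(z, G) = -4*6 = -24)
R(W, N) = 2*N*(-24 + N + W) (R(W, N) = (W + (-24 + N))*(N + N) = (-24 + N + W)*(2*N) = 2*N*(-24 + N + W))
(-160056/29941 + R(242, -410)/37201) - 1*185300 = (-160056/29941 + (2*(-410)*(-24 - 410 + 242))/37201) - 1*185300 = (-160056*1/29941 + (2*(-410)*(-192))*(1/37201)) - 185300 = (-160056/29941 + 157440*(1/37201)) - 185300 = (-160056/29941 + 157440/37201) - 185300 = -1240332216/1113835141 - 185300 = -206394891959516/1113835141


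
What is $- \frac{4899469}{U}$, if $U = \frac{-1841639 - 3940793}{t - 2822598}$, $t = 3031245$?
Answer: $\frac{1022259508443}{5782432} \approx 1.7679 \cdot 10^{5}$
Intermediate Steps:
$U = - \frac{5782432}{208647}$ ($U = \frac{-1841639 - 3940793}{3031245 - 2822598} = - \frac{5782432}{208647} \approx -27.714$)
$- \frac{4899469}{U} = - \frac{4899469}{- \frac{5782432}{208647}} = \left(-4899469\right) \left(- \frac{208647}{5782432}\right) = \frac{1022259508443}{5782432}$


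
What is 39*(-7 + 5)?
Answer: -78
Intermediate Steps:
39*(-7 + 5) = 39*(-2) = -78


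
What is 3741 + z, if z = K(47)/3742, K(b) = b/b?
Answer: 13998823/3742 ≈ 3741.0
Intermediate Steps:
K(b) = 1
z = 1/3742 ≈ 0.00026724
3741 + z = 3741 + 1/3742 = 13998823/3742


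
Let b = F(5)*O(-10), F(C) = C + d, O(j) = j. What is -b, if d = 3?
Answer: 80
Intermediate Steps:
F(C) = 3 + C (F(C) = C + 3 = 3 + C)
b = -80 (b = (3 + 5)*(-10) = 8*(-10) = -80)
-b = -1*(-80) = 80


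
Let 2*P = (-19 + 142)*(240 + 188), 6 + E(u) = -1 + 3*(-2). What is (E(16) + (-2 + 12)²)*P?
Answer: 2290014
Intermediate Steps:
E(u) = -13 (E(u) = -6 + (-1 + 3*(-2)) = -6 + (-1 - 6) = -6 - 7 = -13)
P = 26322 (P = ((-19 + 142)*(240 + 188))/2 = (123*428)/2 = (½)*52644 = 26322)
(E(16) + (-2 + 12)²)*P = (-13 + (-2 + 12)²)*26322 = (-13 + 10²)*26322 = (-13 + 100)*26322 = 87*26322 = 2290014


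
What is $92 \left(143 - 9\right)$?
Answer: $12328$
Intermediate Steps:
$92 \left(143 - 9\right) = 92 \cdot 134 = 12328$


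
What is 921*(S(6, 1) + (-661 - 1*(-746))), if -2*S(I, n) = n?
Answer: 155649/2 ≈ 77825.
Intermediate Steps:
S(I, n) = -n/2
921*(S(6, 1) + (-661 - 1*(-746))) = 921*(-½*1 + (-661 - 1*(-746))) = 921*(-½ + (-661 + 746)) = 921*(-½ + 85) = 921*(169/2) = 155649/2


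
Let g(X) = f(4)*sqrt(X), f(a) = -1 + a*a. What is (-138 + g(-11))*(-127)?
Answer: 17526 - 1905*I*sqrt(11) ≈ 17526.0 - 6318.2*I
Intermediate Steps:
f(a) = -1 + a**2
g(X) = 15*sqrt(X) (g(X) = (-1 + 4**2)*sqrt(X) = (-1 + 16)*sqrt(X) = 15*sqrt(X))
(-138 + g(-11))*(-127) = (-138 + 15*sqrt(-11))*(-127) = (-138 + 15*(I*sqrt(11)))*(-127) = (-138 + 15*I*sqrt(11))*(-127) = 17526 - 1905*I*sqrt(11)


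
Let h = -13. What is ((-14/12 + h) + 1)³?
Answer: -493039/216 ≈ -2282.6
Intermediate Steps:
((-14/12 + h) + 1)³ = ((-14/12 - 13) + 1)³ = ((-14*1/12 - 13) + 1)³ = ((-7/6 - 13) + 1)³ = (-85/6 + 1)³ = (-79/6)³ = -493039/216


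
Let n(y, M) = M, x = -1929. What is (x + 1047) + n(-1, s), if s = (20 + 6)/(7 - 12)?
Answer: -4436/5 ≈ -887.20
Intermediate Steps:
s = -26/5 (s = 26/(-5) = 26*(-⅕) = -26/5 ≈ -5.2000)
(x + 1047) + n(-1, s) = (-1929 + 1047) - 26/5 = -882 - 26/5 = -4436/5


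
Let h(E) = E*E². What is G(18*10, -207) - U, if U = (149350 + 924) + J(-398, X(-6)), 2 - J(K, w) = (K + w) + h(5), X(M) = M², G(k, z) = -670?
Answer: -151183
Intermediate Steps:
h(E) = E³
J(K, w) = -123 - K - w (J(K, w) = 2 - ((K + w) + 5³) = 2 - ((K + w) + 125) = 2 - (125 + K + w) = 2 + (-125 - K - w) = -123 - K - w)
U = 150513 (U = (149350 + 924) + (-123 - 1*(-398) - 1*(-6)²) = 150274 + (-123 + 398 - 1*36) = 150274 + (-123 + 398 - 36) = 150274 + 239 = 150513)
G(18*10, -207) - U = -670 - 1*150513 = -670 - 150513 = -151183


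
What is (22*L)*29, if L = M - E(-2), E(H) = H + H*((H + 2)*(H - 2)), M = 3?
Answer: 3190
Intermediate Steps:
E(H) = H + H*(-2 + H)*(2 + H) (E(H) = H + H*((2 + H)*(-2 + H)) = H + H*((-2 + H)*(2 + H)) = H + H*(-2 + H)*(2 + H))
L = 5 (L = 3 - (-2)*(-3 + (-2)²) = 3 - (-2)*(-3 + 4) = 3 - (-2) = 3 - 1*(-2) = 3 + 2 = 5)
(22*L)*29 = (22*5)*29 = 110*29 = 3190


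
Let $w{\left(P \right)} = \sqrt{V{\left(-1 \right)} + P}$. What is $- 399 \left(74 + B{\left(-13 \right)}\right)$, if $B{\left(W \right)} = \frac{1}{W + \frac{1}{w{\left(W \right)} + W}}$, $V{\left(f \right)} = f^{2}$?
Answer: $- \frac{456118047}{15464} - \frac{399 i \sqrt{3}}{15464} \approx -29495.0 - 0.04469 i$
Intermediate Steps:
$w{\left(P \right)} = \sqrt{1 + P}$ ($w{\left(P \right)} = \sqrt{\left(-1\right)^{2} + P} = \sqrt{1 + P}$)
$B{\left(W \right)} = \frac{1}{W + \frac{1}{W + \sqrt{1 + W}}}$ ($B{\left(W \right)} = \frac{1}{W + \frac{1}{\sqrt{1 + W} + W}} = \frac{1}{W + \frac{1}{W + \sqrt{1 + W}}}$)
$- 399 \left(74 + B{\left(-13 \right)}\right) = - 399 \left(74 + \frac{-13 + \sqrt{1 - 13}}{1 + \left(-13\right)^{2} - 13 \sqrt{1 - 13}}\right) = - 399 \left(74 + \frac{-13 + \sqrt{-12}}{1 + 169 - 13 \sqrt{-12}}\right) = - 399 \left(74 + \frac{-13 + 2 i \sqrt{3}}{1 + 169 - 13 \cdot 2 i \sqrt{3}}\right) = - 399 \left(74 + \frac{-13 + 2 i \sqrt{3}}{1 + 169 - 26 i \sqrt{3}}\right) = - 399 \left(74 + \frac{-13 + 2 i \sqrt{3}}{170 - 26 i \sqrt{3}}\right) = -29526 - \frac{399 \left(-13 + 2 i \sqrt{3}\right)}{170 - 26 i \sqrt{3}}$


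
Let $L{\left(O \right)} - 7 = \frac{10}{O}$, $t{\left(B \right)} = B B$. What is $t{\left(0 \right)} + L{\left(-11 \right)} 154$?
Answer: $938$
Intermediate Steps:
$t{\left(B \right)} = B^{2}$
$L{\left(O \right)} = 7 + \frac{10}{O}$
$t{\left(0 \right)} + L{\left(-11 \right)} 154 = 0^{2} + \left(7 + \frac{10}{-11}\right) 154 = 0 + \left(7 + 10 \left(- \frac{1}{11}\right)\right) 154 = 0 + \left(7 - \frac{10}{11}\right) 154 = 0 + \frac{67}{11} \cdot 154 = 0 + 938 = 938$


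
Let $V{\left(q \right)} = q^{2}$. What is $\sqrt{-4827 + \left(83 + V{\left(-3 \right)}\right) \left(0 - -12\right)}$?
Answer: $i \sqrt{3723} \approx 61.016 i$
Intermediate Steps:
$\sqrt{-4827 + \left(83 + V{\left(-3 \right)}\right) \left(0 - -12\right)} = \sqrt{-4827 + \left(83 + \left(-3\right)^{2}\right) \left(0 - -12\right)} = \sqrt{-4827 + \left(83 + 9\right) \left(0 + 12\right)} = \sqrt{-4827 + 92 \cdot 12} = \sqrt{-4827 + 1104} = \sqrt{-3723} = i \sqrt{3723}$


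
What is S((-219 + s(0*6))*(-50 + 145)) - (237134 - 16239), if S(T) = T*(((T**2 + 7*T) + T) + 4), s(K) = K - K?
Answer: -9001940680040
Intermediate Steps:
s(K) = 0
S(T) = T*(4 + T**2 + 8*T) (S(T) = T*((T**2 + 8*T) + 4) = T*(4 + T**2 + 8*T))
S((-219 + s(0*6))*(-50 + 145)) - (237134 - 16239) = ((-219 + 0)*(-50 + 145))*(4 + ((-219 + 0)*(-50 + 145))**2 + 8*((-219 + 0)*(-50 + 145))) - (237134 - 16239) = (-219*95)*(4 + (-219*95)**2 + 8*(-219*95)) - 1*220895 = -20805*(4 + (-20805)**2 + 8*(-20805)) - 220895 = -20805*(4 + 432848025 - 166440) - 220895 = -20805*432681589 - 220895 = -9001940459145 - 220895 = -9001940680040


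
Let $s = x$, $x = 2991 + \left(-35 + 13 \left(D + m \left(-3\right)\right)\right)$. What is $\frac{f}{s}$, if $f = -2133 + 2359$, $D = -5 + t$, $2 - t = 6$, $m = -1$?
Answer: $\frac{113}{1439} \approx 0.078527$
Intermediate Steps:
$t = -4$ ($t = 2 - 6 = -4$)
$D = -9$ ($D = -5 - 4 = -9$)
$f = 226$
$x = 2878$ ($x = 2991 + \left(-35 + 13 \left(-9 - -3\right)\right) = 2991 + \left(-35 + 13 \left(-9 + 3\right)\right) = 2991 + \left(-35 + 13 \left(-6\right)\right) = 2991 - 113 = 2878$)
$s = 2878$
$\frac{f}{s} = \frac{226}{2878} = 226 \cdot \frac{1}{2878} = \frac{113}{1439}$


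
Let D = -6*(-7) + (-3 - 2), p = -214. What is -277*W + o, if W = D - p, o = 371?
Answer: -69156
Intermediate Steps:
D = 37 (D = 42 - 5 = 37)
W = 251 (W = 37 - 1*(-214) = 37 + 214 = 251)
-277*W + o = -277*251 + 371 = -69527 + 371 = -69156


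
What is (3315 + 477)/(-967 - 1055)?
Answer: -632/337 ≈ -1.8754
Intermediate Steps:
(3315 + 477)/(-967 - 1055) = 3792/(-2022) = 3792*(-1/2022) = -632/337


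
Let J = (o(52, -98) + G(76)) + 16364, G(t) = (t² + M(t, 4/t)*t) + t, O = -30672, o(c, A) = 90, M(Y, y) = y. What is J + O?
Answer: -8362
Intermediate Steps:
G(t) = 4 + t + t² (G(t) = (t² + (4/t)*t) + t = (t² + 4) + t = (4 + t²) + t = 4 + t + t²)
J = 22310 (J = (90 + (4 + 76*(1 + 76))) + 16364 = (90 + (4 + 76*77)) + 16364 = (90 + (4 + 5852)) + 16364 = (90 + 5856) + 16364 = 5946 + 16364 = 22310)
J + O = 22310 - 30672 = -8362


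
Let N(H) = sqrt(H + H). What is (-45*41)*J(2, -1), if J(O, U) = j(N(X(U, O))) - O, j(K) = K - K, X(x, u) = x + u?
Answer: 3690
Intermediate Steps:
X(x, u) = u + x
N(H) = sqrt(2)*sqrt(H) (N(H) = sqrt(2*H) = sqrt(2)*sqrt(H))
j(K) = 0
J(O, U) = -O (J(O, U) = 0 - O = -O)
(-45*41)*J(2, -1) = (-45*41)*(-1*2) = -1845*(-2) = 3690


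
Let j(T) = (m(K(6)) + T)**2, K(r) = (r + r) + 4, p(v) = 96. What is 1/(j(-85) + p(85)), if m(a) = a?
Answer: 1/4857 ≈ 0.00020589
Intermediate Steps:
K(r) = 4 + 2*r (K(r) = 2*r + 4 = 4 + 2*r)
j(T) = (16 + T)**2 (j(T) = ((4 + 2*6) + T)**2 = ((4 + 12) + T)**2 = (16 + T)**2)
1/(j(-85) + p(85)) = 1/((16 - 85)**2 + 96) = 1/((-69)**2 + 96) = 1/(4761 + 96) = 1/4857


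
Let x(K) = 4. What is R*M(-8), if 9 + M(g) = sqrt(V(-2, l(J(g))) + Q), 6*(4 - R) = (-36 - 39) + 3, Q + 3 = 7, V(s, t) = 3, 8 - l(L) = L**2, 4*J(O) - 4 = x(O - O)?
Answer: -144 + 16*sqrt(7) ≈ -101.67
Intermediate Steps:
J(O) = 2 (J(O) = 1 + (1/4)*4 = 1 + 1 = 2)
l(L) = 8 - L**2
Q = 4 (Q = -3 + 7 = 4)
R = 16 (R = 4 - ((-36 - 39) + 3)/6 = 4 - (-75 + 3)/6 = 4 - 1/6*(-72) = 4 + 12 = 16)
M(g) = -9 + sqrt(7) (M(g) = -9 + sqrt(3 + 4) = -9 + sqrt(7))
R*M(-8) = 16*(-9 + sqrt(7)) = -144 + 16*sqrt(7)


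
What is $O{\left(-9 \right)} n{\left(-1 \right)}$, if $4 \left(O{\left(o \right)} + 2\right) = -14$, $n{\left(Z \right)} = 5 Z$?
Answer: $\frac{55}{2} \approx 27.5$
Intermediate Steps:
$O{\left(o \right)} = - \frac{11}{2}$ ($O{\left(o \right)} = -2 + \frac{1}{4} \left(-14\right) = -2 - \frac{7}{2} = - \frac{11}{2}$)
$O{\left(-9 \right)} n{\left(-1 \right)} = - \frac{11 \cdot 5 \left(-1\right)}{2} = \left(- \frac{11}{2}\right) \left(-5\right) = \frac{55}{2}$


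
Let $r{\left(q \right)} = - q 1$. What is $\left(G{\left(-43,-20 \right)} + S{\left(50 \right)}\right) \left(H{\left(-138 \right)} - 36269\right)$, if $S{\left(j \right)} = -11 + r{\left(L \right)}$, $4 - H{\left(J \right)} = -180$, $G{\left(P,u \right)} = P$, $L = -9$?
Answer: $1623825$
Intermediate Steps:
$r{\left(q \right)} = - q$
$H{\left(J \right)} = 184$ ($H{\left(J \right)} = 4 - -180 = 4 + 180 = 184$)
$S{\left(j \right)} = -2$ ($S{\left(j \right)} = -11 - -9 = -11 + 9 = -2$)
$\left(G{\left(-43,-20 \right)} + S{\left(50 \right)}\right) \left(H{\left(-138 \right)} - 36269\right) = \left(-43 - 2\right) \left(184 - 36269\right) = \left(-45\right) \left(-36085\right) = 1623825$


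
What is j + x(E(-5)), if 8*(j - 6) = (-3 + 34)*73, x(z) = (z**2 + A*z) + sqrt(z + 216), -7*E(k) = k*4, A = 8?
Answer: 125399/392 + 2*sqrt(2681)/7 ≈ 334.69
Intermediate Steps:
E(k) = -4*k/7 (E(k) = -k*4/7 = -4*k/7)
x(z) = z**2 + sqrt(216 + z) + 8*z (x(z) = (z**2 + 8*z) + sqrt(z + 216) = (z**2 + 8*z) + sqrt(216 + z) = z**2 + sqrt(216 + z) + 8*z)
j = 2311/8 (j = 6 + ((-3 + 34)*73)/8 = 6 + (31*73)/8 = 6 + (1/8)*2263 = 6 + 2263/8 = 2311/8 ≈ 288.88)
j + x(E(-5)) = 2311/8 + ((-4/7*(-5))**2 + sqrt(216 - 4/7*(-5)) + 8*(-4/7*(-5))) = 2311/8 + ((20/7)**2 + sqrt(216 + 20/7) + 8*(20/7)) = 2311/8 + (400/49 + sqrt(1532/7) + 160/7) = 2311/8 + (400/49 + 2*sqrt(2681)/7 + 160/7) = 2311/8 + (1520/49 + 2*sqrt(2681)/7) = 125399/392 + 2*sqrt(2681)/7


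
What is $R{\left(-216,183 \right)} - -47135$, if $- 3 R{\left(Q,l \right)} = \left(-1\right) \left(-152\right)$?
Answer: $\frac{141253}{3} \approx 47084.0$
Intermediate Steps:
$R{\left(Q,l \right)} = - \frac{152}{3}$ ($R{\left(Q,l \right)} = - \frac{\left(-1\right) \left(-152\right)}{3} = \left(- \frac{1}{3}\right) 152 = - \frac{152}{3}$)
$R{\left(-216,183 \right)} - -47135 = - \frac{152}{3} - -47135 = - \frac{152}{3} + 47135 = \frac{141253}{3}$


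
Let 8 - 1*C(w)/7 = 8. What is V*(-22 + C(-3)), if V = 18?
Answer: -396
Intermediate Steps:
C(w) = 0 (C(w) = 56 - 7*8 = 56 - 56 = 0)
V*(-22 + C(-3)) = 18*(-22 + 0) = 18*(-22) = -396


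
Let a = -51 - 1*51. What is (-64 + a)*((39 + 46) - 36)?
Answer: -8134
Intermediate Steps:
a = -102 (a = -51 - 51 = -102)
(-64 + a)*((39 + 46) - 36) = (-64 - 102)*((39 + 46) - 36) = -166*(85 - 36) = -166*49 = -8134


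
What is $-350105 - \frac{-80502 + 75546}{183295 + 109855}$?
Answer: $- \frac{51316637897}{146575} \approx -3.5011 \cdot 10^{5}$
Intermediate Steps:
$-350105 - \frac{-80502 + 75546}{183295 + 109855} = -350105 - - \frac{4956}{293150} = -350105 - \left(-4956\right) \frac{1}{293150} = -350105 - - \frac{2478}{146575} = -350105 + \frac{2478}{146575} = - \frac{51316637897}{146575}$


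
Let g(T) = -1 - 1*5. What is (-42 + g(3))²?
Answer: 2304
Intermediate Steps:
g(T) = -6 (g(T) = -1 - 5 = -6)
(-42 + g(3))² = (-42 - 6)² = (-48)² = 2304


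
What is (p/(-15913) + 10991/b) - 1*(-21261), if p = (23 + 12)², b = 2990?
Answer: 1011766853103/47579870 ≈ 21265.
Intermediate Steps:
p = 1225 (p = 35² = 1225)
(p/(-15913) + 10991/b) - 1*(-21261) = (1225/(-15913) + 10991/2990) - 1*(-21261) = (1225*(-1/15913) + 10991*(1/2990)) + 21261 = (-1225/15913 + 10991/2990) + 21261 = 171237033/47579870 + 21261 = 1011766853103/47579870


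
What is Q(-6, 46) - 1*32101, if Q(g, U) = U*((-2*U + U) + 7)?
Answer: -33895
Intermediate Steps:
Q(g, U) = U*(7 - U) (Q(g, U) = U*(-U + 7) = U*(7 - U))
Q(-6, 46) - 1*32101 = 46*(7 - 1*46) - 1*32101 = 46*(7 - 46) - 32101 = 46*(-39) - 32101 = -1794 - 32101 = -33895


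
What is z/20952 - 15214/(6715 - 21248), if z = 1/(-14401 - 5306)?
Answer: 6281876773163/6000691163112 ≈ 1.0469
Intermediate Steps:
z = -1/19707 (z = 1/(-19707) = -1/19707 ≈ -5.0743e-5)
z/20952 - 15214/(6715 - 21248) = -1/19707/20952 - 15214/(6715 - 21248) = -1/19707*1/20952 - 15214/(-14533) = -1/412901064 - 15214*(-1/14533) = -1/412901064 + 15214/14533 = 6281876773163/6000691163112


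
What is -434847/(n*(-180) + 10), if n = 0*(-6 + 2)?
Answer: -434847/10 ≈ -43485.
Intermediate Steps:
n = 0 (n = 0*(-4) = 0)
-434847/(n*(-180) + 10) = -434847/(0*(-180) + 10) = -434847/(0 + 10) = -434847/10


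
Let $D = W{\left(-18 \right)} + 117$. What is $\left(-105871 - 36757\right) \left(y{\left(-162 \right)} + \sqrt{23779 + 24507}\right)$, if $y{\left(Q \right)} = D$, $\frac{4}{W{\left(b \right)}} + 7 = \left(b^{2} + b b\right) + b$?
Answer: $- \frac{10396868060}{623} - 142628 \sqrt{48286} \approx -4.803 \cdot 10^{7}$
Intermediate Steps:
$W{\left(b \right)} = \frac{4}{-7 + b + 2 b^{2}}$ ($W{\left(b \right)} = \frac{4}{-7 + \left(\left(b^{2} + b b\right) + b\right)} = \frac{4}{-7 + \left(\left(b^{2} + b^{2}\right) + b\right)} = \frac{4}{-7 + \left(2 b^{2} + b\right)} = \frac{4}{-7 + \left(b + 2 b^{2}\right)} = \frac{4}{-7 + b + 2 b^{2}}$)
$D = \frac{72895}{623}$ ($D = \frac{4}{-7 - 18 + 2 \left(-18\right)^{2}} + 117 = \frac{4}{-7 - 18 + 2 \cdot 324} + 117 = \frac{4}{-7 - 18 + 648} + 117 = \frac{4}{623} + 117 = \frac{72895}{623} \approx 117.01$)
$y{\left(Q \right)} = \frac{72895}{623}$
$\left(-105871 - 36757\right) \left(y{\left(-162 \right)} + \sqrt{23779 + 24507}\right) = \left(-105871 - 36757\right) \left(\frac{72895}{623} + \sqrt{23779 + 24507}\right) = \left(-105871 - 36757\right) \left(\frac{72895}{623} + \sqrt{48286}\right) = - 142628 \left(\frac{72895}{623} + \sqrt{48286}\right) = - \frac{10396868060}{623} - 142628 \sqrt{48286}$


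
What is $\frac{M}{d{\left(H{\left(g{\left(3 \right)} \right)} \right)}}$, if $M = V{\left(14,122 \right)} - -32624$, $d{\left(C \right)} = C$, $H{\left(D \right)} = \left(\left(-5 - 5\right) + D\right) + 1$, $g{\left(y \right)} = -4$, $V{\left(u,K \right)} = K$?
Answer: $- \frac{32746}{13} \approx -2518.9$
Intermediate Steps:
$H{\left(D \right)} = -9 + D$ ($H{\left(D \right)} = \left(-10 + D\right) + 1 = -9 + D$)
$M = 32746$ ($M = 122 - -32624 = 122 + 32624 = 32746$)
$\frac{M}{d{\left(H{\left(g{\left(3 \right)} \right)} \right)}} = \frac{32746}{-9 - 4} = \frac{32746}{-13} = 32746 \left(- \frac{1}{13}\right) = - \frac{32746}{13}$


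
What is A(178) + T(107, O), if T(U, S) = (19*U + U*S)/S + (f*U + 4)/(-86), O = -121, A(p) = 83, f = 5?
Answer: 1737083/10406 ≈ 166.93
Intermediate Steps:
T(U, S) = -2/43 - 5*U/86 + (19*U + S*U)/S (T(U, S) = (19*U + U*S)/S + (5*U + 4)/(-86) = (19*U + S*U)/S + (4 + 5*U)*(-1/86) = (19*U + S*U)/S + (-2/43 - 5*U/86) = -2/43 - 5*U/86 + (19*U + S*U)/S)
A(178) + T(107, O) = 83 + (1/86)*(1634*107 - 121*(-4 + 81*107))/(-121) = 83 + (1/86)*(-1/121)*(174838 - 121*(-4 + 8667)) = 83 + (1/86)*(-1/121)*(174838 - 121*8663) = 83 + (1/86)*(-1/121)*(174838 - 1048223) = 83 + (1/86)*(-1/121)*(-873385) = 83 + 873385/10406 = 1737083/10406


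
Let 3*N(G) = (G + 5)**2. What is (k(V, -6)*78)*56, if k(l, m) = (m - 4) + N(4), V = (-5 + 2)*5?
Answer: 74256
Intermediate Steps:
N(G) = (5 + G)**2/3 (N(G) = (G + 5)**2/3 = (5 + G)**2/3)
V = -15 (V = -3*5 = -15)
k(l, m) = 23 + m (k(l, m) = (m - 4) + (5 + 4)**2/3 = (-4 + m) + (1/3)*9**2 = (-4 + m) + (1/3)*81 = (-4 + m) + 27 = 23 + m)
(k(V, -6)*78)*56 = ((23 - 6)*78)*56 = (17*78)*56 = 1326*56 = 74256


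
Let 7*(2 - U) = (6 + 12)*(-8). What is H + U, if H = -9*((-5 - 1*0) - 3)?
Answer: 662/7 ≈ 94.571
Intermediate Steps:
U = 158/7 (U = 2 - (6 + 12)*(-8)/7 = 2 - 18*(-8)/7 = 2 - ⅐*(-144) = 2 + 144/7 = 158/7 ≈ 22.571)
H = 72 (H = -9*((-5 + 0) - 3) = -9*(-5 - 3) = -9*(-8) = 72)
H + U = 72 + 158/7 = 662/7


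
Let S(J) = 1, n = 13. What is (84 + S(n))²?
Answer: 7225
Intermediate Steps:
(84 + S(n))² = (84 + 1)² = 85² = 7225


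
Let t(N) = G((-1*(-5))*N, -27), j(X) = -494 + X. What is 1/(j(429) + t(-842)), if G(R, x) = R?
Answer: -1/4275 ≈ -0.00023392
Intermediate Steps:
t(N) = 5*N (t(N) = (-1*(-5))*N = 5*N)
1/(j(429) + t(-842)) = 1/((-494 + 429) + 5*(-842)) = 1/(-65 - 4210) = 1/(-4275) = -1/4275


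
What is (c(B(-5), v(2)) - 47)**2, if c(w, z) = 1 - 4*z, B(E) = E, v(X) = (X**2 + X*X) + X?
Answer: 7396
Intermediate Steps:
v(X) = X + 2*X**2 (v(X) = (X**2 + X**2) + X = 2*X**2 + X = X + 2*X**2)
c(w, z) = 1 - 4*z
(c(B(-5), v(2)) - 47)**2 = ((1 - 8*(1 + 2*2)) - 47)**2 = ((1 - 8*(1 + 4)) - 47)**2 = ((1 - 8*5) - 47)**2 = ((1 - 4*10) - 47)**2 = ((1 - 40) - 47)**2 = (-39 - 47)**2 = (-86)**2 = 7396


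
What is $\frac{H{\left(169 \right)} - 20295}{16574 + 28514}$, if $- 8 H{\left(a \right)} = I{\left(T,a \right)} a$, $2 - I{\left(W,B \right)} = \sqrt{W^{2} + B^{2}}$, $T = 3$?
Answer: $- \frac{81349}{180352} + \frac{169 \sqrt{28570}}{360704} \approx -0.37186$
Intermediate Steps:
$I{\left(W,B \right)} = 2 - \sqrt{B^{2} + W^{2}}$ ($I{\left(W,B \right)} = 2 - \sqrt{W^{2} + B^{2}} = 2 - \sqrt{B^{2} + W^{2}}$)
$H{\left(a \right)} = - \frac{a \left(2 - \sqrt{9 + a^{2}}\right)}{8}$ ($H{\left(a \right)} = - \frac{\left(2 - \sqrt{a^{2} + 3^{2}}\right) a}{8} = - \frac{\left(2 - \sqrt{a^{2} + 9}\right) a}{8} = - \frac{\left(2 - \sqrt{9 + a^{2}}\right) a}{8} = - \frac{a \left(2 - \sqrt{9 + a^{2}}\right)}{8}$)
$\frac{H{\left(169 \right)} - 20295}{16574 + 28514} = \frac{\frac{1}{8} \cdot 169 \left(-2 + \sqrt{9 + 169^{2}}\right) - 20295}{16574 + 28514} = \frac{\frac{1}{8} \cdot 169 \left(-2 + \sqrt{9 + 28561}\right) - 20295}{45088} = \left(\frac{1}{8} \cdot 169 \left(-2 + \sqrt{28570}\right) - 20295\right) \frac{1}{45088} = \left(\left(- \frac{169}{4} + \frac{169 \sqrt{28570}}{8}\right) - 20295\right) \frac{1}{45088} = \left(- \frac{81349}{4} + \frac{169 \sqrt{28570}}{8}\right) \frac{1}{45088} = - \frac{81349}{180352} + \frac{169 \sqrt{28570}}{360704}$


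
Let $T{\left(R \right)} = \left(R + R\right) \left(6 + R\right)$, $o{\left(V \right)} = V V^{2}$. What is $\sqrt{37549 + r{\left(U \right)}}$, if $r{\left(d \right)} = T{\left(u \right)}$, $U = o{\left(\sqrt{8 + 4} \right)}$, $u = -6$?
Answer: $\sqrt{37549} \approx 193.78$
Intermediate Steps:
$o{\left(V \right)} = V^{3}$
$T{\left(R \right)} = 2 R \left(6 + R\right)$
$U = 24 \sqrt{3}$ ($U = \left(\sqrt{8 + 4}\right)^{3} = \left(\sqrt{12}\right)^{3} = \left(2 \sqrt{3}\right)^{3} = 24 \sqrt{3} \approx 41.569$)
$r{\left(d \right)} = 0$ ($r{\left(d \right)} = 2 \left(-6\right) \left(6 - 6\right) = 2 \left(-6\right) 0 = 0$)
$\sqrt{37549 + r{\left(U \right)}} = \sqrt{37549 + 0} = \sqrt{37549}$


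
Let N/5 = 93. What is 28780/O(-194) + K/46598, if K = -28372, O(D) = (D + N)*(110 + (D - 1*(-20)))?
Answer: -229146801/101024464 ≈ -2.2682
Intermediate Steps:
N = 465 (N = 5*93 = 465)
O(D) = (130 + D)*(465 + D) (O(D) = (D + 465)*(110 + (D - 1*(-20))) = (465 + D)*(110 + (D + 20)) = (465 + D)*(110 + (20 + D)) = (465 + D)*(130 + D) = (130 + D)*(465 + D))
28780/O(-194) + K/46598 = 28780/(60450 + (-194)**2 + 595*(-194)) - 28372/46598 = 28780/(60450 + 37636 - 115430) - 28372*1/46598 = 28780/(-17344) - 14186/23299 = 28780*(-1/17344) - 14186/23299 = -7195/4336 - 14186/23299 = -229146801/101024464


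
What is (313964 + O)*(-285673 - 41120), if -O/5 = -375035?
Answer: -715395301227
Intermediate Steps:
O = 1875175 (O = -5*(-375035) = 1875175)
(313964 + O)*(-285673 - 41120) = (313964 + 1875175)*(-285673 - 41120) = 2189139*(-326793) = -715395301227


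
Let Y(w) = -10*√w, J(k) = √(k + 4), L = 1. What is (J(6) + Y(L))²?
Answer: (-10 + √10)² ≈ 46.754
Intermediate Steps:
J(k) = √(4 + k)
(J(6) + Y(L))² = (√(4 + 6) - 10*√1)² = (√10 - 10*1)² = (√10 - 10)² = (-10 + √10)²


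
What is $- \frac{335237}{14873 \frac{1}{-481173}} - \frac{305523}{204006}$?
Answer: $\frac{10969196623372809}{1011393746} \approx 1.0846 \cdot 10^{7}$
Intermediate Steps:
$- \frac{335237}{14873 \frac{1}{-481173}} - \frac{305523}{204006} = - \frac{335237}{14873 \left(- \frac{1}{481173}\right)} - \frac{101841}{68002} = - \frac{335237}{- \frac{14873}{481173}} - \frac{101841}{68002} = \left(-335237\right) \left(- \frac{481173}{14873}\right) - \frac{101841}{68002} = \frac{161306993001}{14873} - \frac{101841}{68002} = \frac{10969196623372809}{1011393746}$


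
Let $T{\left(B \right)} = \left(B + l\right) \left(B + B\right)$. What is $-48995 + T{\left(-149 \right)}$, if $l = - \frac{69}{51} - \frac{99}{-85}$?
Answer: $- \frac{385637}{85} \approx -4536.9$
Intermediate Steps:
$l = - \frac{16}{85}$ ($l = \left(-69\right) \frac{1}{51} - - \frac{99}{85} = - \frac{23}{17} + \frac{99}{85} = - \frac{16}{85} \approx -0.18824$)
$T{\left(B \right)} = 2 B \left(- \frac{16}{85} + B\right)$ ($T{\left(B \right)} = \left(B - \frac{16}{85}\right) \left(B + B\right) = \left(- \frac{16}{85} + B\right) 2 B = 2 B \left(- \frac{16}{85} + B\right)$)
$-48995 + T{\left(-149 \right)} = -48995 + \frac{2}{85} \left(-149\right) \left(-16 + 85 \left(-149\right)\right) = -48995 + \frac{2}{85} \left(-149\right) \left(-16 - 12665\right) = -48995 + \frac{2}{85} \left(-149\right) \left(-12681\right) = -48995 + \frac{3778938}{85} = - \frac{385637}{85}$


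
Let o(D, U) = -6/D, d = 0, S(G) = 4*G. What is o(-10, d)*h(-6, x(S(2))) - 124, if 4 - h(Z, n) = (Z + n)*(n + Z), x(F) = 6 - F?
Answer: -160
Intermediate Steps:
h(Z, n) = 4 - (Z + n)² (h(Z, n) = 4 - (Z + n)*(n + Z) = 4 - (Z + n)*(Z + n) = 4 - (Z + n)²)
o(-10, d)*h(-6, x(S(2))) - 124 = (-6/(-10))*(4 - (-6 + (6 - 4*2))²) - 124 = (-6*(-⅒))*(4 - (-6 + (6 - 1*8))²) - 124 = 3*(4 - (-6 + (6 - 8))²)/5 - 124 = 3*(4 - (-6 - 2)²)/5 - 124 = 3*(4 - 1*(-8)²)/5 - 124 = 3*(4 - 1*64)/5 - 124 = 3*(4 - 64)/5 - 124 = (⅗)*(-60) - 124 = -36 - 124 = -160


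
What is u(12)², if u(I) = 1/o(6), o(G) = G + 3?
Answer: 1/81 ≈ 0.012346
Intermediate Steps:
o(G) = 3 + G
u(I) = ⅑ (u(I) = 1/(3 + 6) = 1/9 = ⅑)
u(12)² = (⅑)² = 1/81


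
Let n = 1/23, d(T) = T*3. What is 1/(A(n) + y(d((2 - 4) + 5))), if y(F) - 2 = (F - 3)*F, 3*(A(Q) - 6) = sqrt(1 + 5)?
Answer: 93/5765 - sqrt(6)/11530 ≈ 0.015919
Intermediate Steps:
d(T) = 3*T
n = 1/23 ≈ 0.043478
A(Q) = 6 + sqrt(6)/3 (A(Q) = 6 + sqrt(1 + 5)/3 = 6 + sqrt(6)/3)
y(F) = 2 + F*(-3 + F) (y(F) = 2 + (F - 3)*F = 2 + (-3 + F)*F = 2 + F*(-3 + F))
1/(A(n) + y(d((2 - 4) + 5))) = 1/((6 + sqrt(6)/3) + (2 + (3*((2 - 4) + 5))**2 - 9*((2 - 4) + 5))) = 1/((6 + sqrt(6)/3) + (2 + (3*(-2 + 5))**2 - 9*(-2 + 5))) = 1/((6 + sqrt(6)/3) + (2 + (3*3)**2 - 9*3)) = 1/((6 + sqrt(6)/3) + (2 + 9**2 - 3*9)) = 1/((6 + sqrt(6)/3) + (2 + 81 - 27)) = 1/((6 + sqrt(6)/3) + 56) = 1/(62 + sqrt(6)/3)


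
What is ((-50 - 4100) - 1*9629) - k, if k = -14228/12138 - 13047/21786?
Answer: -607204885813/44073078 ≈ -13777.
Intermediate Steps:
k = -78055949/44073078 (k = -14228*1/12138 - 13047*1/21786 = -7114/6069 - 4349/7262 = -78055949/44073078 ≈ -1.7711)
((-50 - 4100) - 1*9629) - k = ((-50 - 4100) - 1*9629) - 1*(-78055949/44073078) = (-4150 - 9629) + 78055949/44073078 = -13779 + 78055949/44073078 = -607204885813/44073078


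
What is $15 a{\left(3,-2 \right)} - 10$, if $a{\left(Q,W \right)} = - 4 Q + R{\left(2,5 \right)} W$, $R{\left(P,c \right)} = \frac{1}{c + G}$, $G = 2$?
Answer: $- \frac{1360}{7} \approx -194.29$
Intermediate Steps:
$R{\left(P,c \right)} = \frac{1}{2 + c}$ ($R{\left(P,c \right)} = \frac{1}{c + 2} = \frac{1}{2 + c}$)
$a{\left(Q,W \right)} = - 4 Q + \frac{W}{7}$ ($a{\left(Q,W \right)} = - 4 Q + \frac{W}{2 + 5} = - 4 Q + \frac{W}{7}$)
$15 a{\left(3,-2 \right)} - 10 = 15 \left(\left(-4\right) 3 + \frac{1}{7} \left(-2\right)\right) - 10 = 15 \left(-12 - \frac{2}{7}\right) - 10 = 15 \left(- \frac{86}{7}\right) - 10 = - \frac{1290}{7} - 10 = - \frac{1360}{7}$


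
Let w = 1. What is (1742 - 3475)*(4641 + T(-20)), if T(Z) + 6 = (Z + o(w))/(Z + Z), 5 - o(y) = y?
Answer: -40165741/5 ≈ -8.0332e+6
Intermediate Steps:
o(y) = 5 - y
T(Z) = -6 + (4 + Z)/(2*Z) (T(Z) = -6 + (Z + (5 - 1*1))/(Z + Z) = -6 + (Z + (5 - 1))/((2*Z)) = -6 + (Z + 4)*(1/(2*Z)) = -6 + (4 + Z)*(1/(2*Z)) = -6 + (4 + Z)/(2*Z))
(1742 - 3475)*(4641 + T(-20)) = (1742 - 3475)*(4641 + (-11/2 + 2/(-20))) = -1733*(4641 + (-11/2 + 2*(-1/20))) = -1733*(4641 + (-11/2 - 1/10)) = -1733*(4641 - 28/5) = -1733*23177/5 = -40165741/5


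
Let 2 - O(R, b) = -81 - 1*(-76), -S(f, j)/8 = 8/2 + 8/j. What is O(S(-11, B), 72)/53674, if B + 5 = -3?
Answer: 7/53674 ≈ 0.00013042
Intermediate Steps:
B = -8 (B = -5 - 3 = -8)
S(f, j) = -32 - 64/j (S(f, j) = -8*(8/2 + 8/j) = -8*(8*(½) + 8/j) = -8*(4 + 8/j) = -32 - 64/j)
O(R, b) = 7 (O(R, b) = 2 - (-81 - 1*(-76)) = 2 - (-81 + 76) = 2 - 1*(-5) = 2 + 5 = 7)
O(S(-11, B), 72)/53674 = 7/53674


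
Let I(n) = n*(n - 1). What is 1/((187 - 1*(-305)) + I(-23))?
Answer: 1/1044 ≈ 0.00095785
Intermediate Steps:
I(n) = n*(-1 + n)
1/((187 - 1*(-305)) + I(-23)) = 1/((187 - 1*(-305)) - 23*(-1 - 23)) = 1/((187 + 305) - 23*(-24)) = 1/(492 + 552) = 1/1044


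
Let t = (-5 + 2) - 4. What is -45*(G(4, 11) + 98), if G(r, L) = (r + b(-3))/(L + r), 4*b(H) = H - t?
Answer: -4425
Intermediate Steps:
t = -7 (t = -3 - 4 = -7)
b(H) = 7/4 + H/4 (b(H) = (H - 1*(-7))/4 = (H + 7)/4 = (7 + H)/4 = 7/4 + H/4)
G(r, L) = (1 + r)/(L + r) (G(r, L) = (r + (7/4 + (1/4)*(-3)))/(L + r) = (r + (7/4 - 3/4))/(L + r) = (r + 1)/(L + r) = (1 + r)/(L + r))
-45*(G(4, 11) + 98) = -45*((1 + 4)/(11 + 4) + 98) = -45*(5/15 + 98) = -45*((1/15)*5 + 98) = -45*(1/3 + 98) = -45*295/3 = -4425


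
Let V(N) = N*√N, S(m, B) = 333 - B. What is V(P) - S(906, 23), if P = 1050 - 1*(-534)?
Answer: -310 + 19008*√11 ≈ 62732.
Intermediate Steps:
P = 1584 (P = 1050 + 534 = 1584)
V(N) = N^(3/2)
V(P) - S(906, 23) = 1584^(3/2) - (333 - 1*23) = 19008*√11 - (333 - 23) = 19008*√11 - 1*310 = 19008*√11 - 310 = -310 + 19008*√11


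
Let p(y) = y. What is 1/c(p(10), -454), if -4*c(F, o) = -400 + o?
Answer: 2/427 ≈ 0.0046838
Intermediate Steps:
c(F, o) = 100 - o/4 (c(F, o) = -(-400 + o)/4 = 100 - o/4)
1/c(p(10), -454) = 1/(100 - 1/4*(-454)) = 1/(100 + 227/2) = 1/(427/2) = 2/427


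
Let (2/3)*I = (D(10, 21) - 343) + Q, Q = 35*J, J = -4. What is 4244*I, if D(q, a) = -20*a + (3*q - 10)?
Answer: -5621178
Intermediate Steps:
D(q, a) = -10 - 20*a + 3*q (D(q, a) = -20*a + (-10 + 3*q) = -10 - 20*a + 3*q)
Q = -140 (Q = 35*(-4) = -140)
I = -2649/2 (I = 3*(((-10 - 20*21 + 3*10) - 343) - 140)/2 = 3*(((-10 - 420 + 30) - 343) - 140)/2 = 3*((-400 - 343) - 140)/2 = 3*(-743 - 140)/2 = (3/2)*(-883) = -2649/2 ≈ -1324.5)
4244*I = 4244*(-2649/2) = -5621178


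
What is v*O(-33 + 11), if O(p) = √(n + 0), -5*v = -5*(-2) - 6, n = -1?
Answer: -4*I/5 ≈ -0.8*I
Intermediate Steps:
v = -⅘ (v = -(-5*(-2) - 6)/5 = -(10 - 6)/5 = -⅕*4 = -⅘ ≈ -0.80000)
O(p) = I (O(p) = √(-1 + 0) = √(-1) = I)
v*O(-33 + 11) = -4*I/5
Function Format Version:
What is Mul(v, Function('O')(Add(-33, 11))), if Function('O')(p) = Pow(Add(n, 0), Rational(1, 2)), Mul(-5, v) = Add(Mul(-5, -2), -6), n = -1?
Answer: Mul(Rational(-4, 5), I) ≈ Mul(-0.80000, I)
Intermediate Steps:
v = Rational(-4, 5) (v = Mul(Rational(-1, 5), Add(Mul(-5, -2), -6)) = Mul(Rational(-1, 5), Add(10, -6)) = Mul(Rational(-1, 5), 4) = Rational(-4, 5) ≈ -0.80000)
Function('O')(p) = I (Function('O')(p) = Pow(Add(-1, 0), Rational(1, 2)) = Pow(-1, Rational(1, 2)) = I)
Mul(v, Function('O')(Add(-33, 11))) = Mul(Rational(-4, 5), I)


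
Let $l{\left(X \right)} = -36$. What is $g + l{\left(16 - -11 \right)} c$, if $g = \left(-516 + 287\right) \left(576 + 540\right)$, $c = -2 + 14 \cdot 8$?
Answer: $-259524$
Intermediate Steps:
$c = 110$ ($c = -2 + 112 = 110$)
$g = -255564$ ($g = \left(-229\right) 1116 = -255564$)
$g + l{\left(16 - -11 \right)} c = -255564 - 3960 = -259524$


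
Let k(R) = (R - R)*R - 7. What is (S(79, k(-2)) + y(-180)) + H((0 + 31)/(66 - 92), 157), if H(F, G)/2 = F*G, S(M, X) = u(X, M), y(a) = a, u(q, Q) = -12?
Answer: -7363/13 ≈ -566.38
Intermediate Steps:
k(R) = -7 (k(R) = 0*R - 7 = 0 - 7 = -7)
S(M, X) = -12
H(F, G) = 2*F*G (H(F, G) = 2*(F*G) = 2*F*G)
(S(79, k(-2)) + y(-180)) + H((0 + 31)/(66 - 92), 157) = (-12 - 180) + 2*((0 + 31)/(66 - 92))*157 = -192 + 2*(31/(-26))*157 = -192 + 2*(31*(-1/26))*157 = -192 + 2*(-31/26)*157 = -192 - 4867/13 = -7363/13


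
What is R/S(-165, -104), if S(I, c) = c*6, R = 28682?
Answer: -14341/312 ≈ -45.965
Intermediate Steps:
S(I, c) = 6*c
R/S(-165, -104) = 28682/((6*(-104))) = 28682/(-624) = 28682*(-1/624) = -14341/312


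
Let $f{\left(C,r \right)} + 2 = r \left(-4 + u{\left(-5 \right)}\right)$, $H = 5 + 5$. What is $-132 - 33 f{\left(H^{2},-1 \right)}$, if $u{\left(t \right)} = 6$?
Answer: $0$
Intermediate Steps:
$H = 10$
$f{\left(C,r \right)} = -2 + 2 r$ ($f{\left(C,r \right)} = -2 + r \left(-4 + 6\right) = -2 + r 2 = -2 + 2 r$)
$-132 - 33 f{\left(H^{2},-1 \right)} = -132 - 33 \left(-2 + 2 \left(-1\right)\right) = -132 - 33 \left(-2 - 2\right) = -132 - -132 = -132 + 132 = 0$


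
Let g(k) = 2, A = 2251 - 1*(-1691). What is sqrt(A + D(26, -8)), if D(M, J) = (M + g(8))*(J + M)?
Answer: 3*sqrt(494) ≈ 66.678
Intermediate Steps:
A = 3942 (A = 2251 + 1691 = 3942)
D(M, J) = (2 + M)*(J + M) (D(M, J) = (M + 2)*(J + M) = (2 + M)*(J + M))
sqrt(A + D(26, -8)) = sqrt(3942 + (26**2 + 2*(-8) + 2*26 - 8*26)) = sqrt(3942 + (676 - 16 + 52 - 208)) = sqrt(3942 + 504) = sqrt(4446) = 3*sqrt(494)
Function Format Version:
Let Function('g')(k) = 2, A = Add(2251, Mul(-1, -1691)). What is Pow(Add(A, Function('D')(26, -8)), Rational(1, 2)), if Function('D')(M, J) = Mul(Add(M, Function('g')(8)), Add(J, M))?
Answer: Mul(3, Pow(494, Rational(1, 2))) ≈ 66.678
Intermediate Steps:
A = 3942 (A = Add(2251, 1691) = 3942)
Function('D')(M, J) = Mul(Add(2, M), Add(J, M)) (Function('D')(M, J) = Mul(Add(M, 2), Add(J, M)) = Mul(Add(2, M), Add(J, M)))
Pow(Add(A, Function('D')(26, -8)), Rational(1, 2)) = Pow(Add(3942, Add(Pow(26, 2), Mul(2, -8), Mul(2, 26), Mul(-8, 26))), Rational(1, 2)) = Pow(Add(3942, Add(676, -16, 52, -208)), Rational(1, 2)) = Pow(Add(3942, 504), Rational(1, 2)) = Pow(4446, Rational(1, 2)) = Mul(3, Pow(494, Rational(1, 2)))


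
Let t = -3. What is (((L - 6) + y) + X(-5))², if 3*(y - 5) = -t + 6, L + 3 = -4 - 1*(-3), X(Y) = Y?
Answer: 49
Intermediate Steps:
L = -4 (L = -3 + (-4 - 1*(-3)) = -3 + (-4 + 3) = -3 - 1 = -4)
y = 8 (y = 5 + (-1*(-3) + 6)/3 = 5 + (3 + 6)/3 = 5 + (⅓)*9 = 5 + 3 = 8)
(((L - 6) + y) + X(-5))² = (((-4 - 6) + 8) - 5)² = ((-10 + 8) - 5)² = (-2 - 5)² = (-7)² = 49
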